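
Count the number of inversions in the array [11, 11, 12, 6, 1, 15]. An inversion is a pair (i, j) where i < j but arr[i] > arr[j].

Finding inversions in [11, 11, 12, 6, 1, 15]:

(0, 3): arr[0]=11 > arr[3]=6
(0, 4): arr[0]=11 > arr[4]=1
(1, 3): arr[1]=11 > arr[3]=6
(1, 4): arr[1]=11 > arr[4]=1
(2, 3): arr[2]=12 > arr[3]=6
(2, 4): arr[2]=12 > arr[4]=1
(3, 4): arr[3]=6 > arr[4]=1

Total inversions: 7

The array has 7 inversion(s): (0,3), (0,4), (1,3), (1,4), (2,3), (2,4), (3,4). Each pair (i,j) satisfies i < j and arr[i] > arr[j].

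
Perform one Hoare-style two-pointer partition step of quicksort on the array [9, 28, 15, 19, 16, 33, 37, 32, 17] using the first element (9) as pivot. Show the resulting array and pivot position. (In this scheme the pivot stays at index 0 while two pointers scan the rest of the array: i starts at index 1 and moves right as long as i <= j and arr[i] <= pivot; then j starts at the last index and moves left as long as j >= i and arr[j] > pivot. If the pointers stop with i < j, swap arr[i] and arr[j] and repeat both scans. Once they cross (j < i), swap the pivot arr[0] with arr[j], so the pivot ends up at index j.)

Hoare-style two-pointer partition with pivot = 9:

Initial array: [9, 28, 15, 19, 16, 33, 37, 32, 17]

Pointers start at i = 1, j = 8.
i ends at 1, j ends at 0: the pointers have crossed (j < i), so scanning stops.

j = 0, so swapping arr[0] with arr[j] leaves the pivot at position 0: [9, 28, 15, 19, 16, 33, 37, 32, 17]
Pivot position: 0

After partitioning with pivot 9, the array becomes [9, 28, 15, 19, 16, 33, 37, 32, 17]. The pivot is placed at index 0. All elements to the left of the pivot are <= 9, and all elements to the right are > 9.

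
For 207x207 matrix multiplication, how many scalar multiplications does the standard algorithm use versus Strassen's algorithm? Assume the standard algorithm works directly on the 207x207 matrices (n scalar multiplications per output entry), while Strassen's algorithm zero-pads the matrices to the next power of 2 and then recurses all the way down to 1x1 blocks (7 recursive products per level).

Matrix multiplication for 207x207 matrices:

Strassen's algorithm requires power-of-2 dimensions. Pad 207x207 to 256x256 (next power of 2).

Standard algorithm: 207^3 = 8869743 multiplications
Strassen's algorithm: 7^(log2(256)) = 7^8 = 5764801 multiplications
Savings: 8869743 - 5764801 = 3104942 multiplications

Standard: 8869743 multiplications (207^3). Strassen: 5764801 multiplications (7^8, after padding to 256x256). Strassen reduces 8 recursive multiplications to 7 at each level.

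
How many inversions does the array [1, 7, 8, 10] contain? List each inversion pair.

Finding inversions in [1, 7, 8, 10]:


Total inversions: 0

The array has 0 inversions. It is already sorted.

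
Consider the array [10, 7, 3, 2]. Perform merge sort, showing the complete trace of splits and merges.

Merge sort trace:

Split: [10, 7, 3, 2] -> [10, 7] and [3, 2]
  Split: [10, 7] -> [10] and [7]
  Merge: [10] + [7] -> [7, 10]
  Split: [3, 2] -> [3] and [2]
  Merge: [3] + [2] -> [2, 3]
Merge: [7, 10] + [2, 3] -> [2, 3, 7, 10]

Final sorted array: [2, 3, 7, 10]

The merge sort proceeds by recursively splitting the array and merging sorted halves.
After all merges, the sorted array is [2, 3, 7, 10].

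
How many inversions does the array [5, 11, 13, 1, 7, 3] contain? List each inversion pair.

Finding inversions in [5, 11, 13, 1, 7, 3]:

(0, 3): arr[0]=5 > arr[3]=1
(0, 5): arr[0]=5 > arr[5]=3
(1, 3): arr[1]=11 > arr[3]=1
(1, 4): arr[1]=11 > arr[4]=7
(1, 5): arr[1]=11 > arr[5]=3
(2, 3): arr[2]=13 > arr[3]=1
(2, 4): arr[2]=13 > arr[4]=7
(2, 5): arr[2]=13 > arr[5]=3
(4, 5): arr[4]=7 > arr[5]=3

Total inversions: 9

The array has 9 inversion(s): (0,3), (0,5), (1,3), (1,4), (1,5), (2,3), (2,4), (2,5), (4,5). Each pair (i,j) satisfies i < j and arr[i] > arr[j].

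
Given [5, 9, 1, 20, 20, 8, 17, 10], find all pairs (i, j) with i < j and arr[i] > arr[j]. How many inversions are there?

Finding inversions in [5, 9, 1, 20, 20, 8, 17, 10]:

(0, 2): arr[0]=5 > arr[2]=1
(1, 2): arr[1]=9 > arr[2]=1
(1, 5): arr[1]=9 > arr[5]=8
(3, 5): arr[3]=20 > arr[5]=8
(3, 6): arr[3]=20 > arr[6]=17
(3, 7): arr[3]=20 > arr[7]=10
(4, 5): arr[4]=20 > arr[5]=8
(4, 6): arr[4]=20 > arr[6]=17
(4, 7): arr[4]=20 > arr[7]=10
(6, 7): arr[6]=17 > arr[7]=10

Total inversions: 10

The array has 10 inversion(s): (0,2), (1,2), (1,5), (3,5), (3,6), (3,7), (4,5), (4,6), (4,7), (6,7). Each pair (i,j) satisfies i < j and arr[i] > arr[j].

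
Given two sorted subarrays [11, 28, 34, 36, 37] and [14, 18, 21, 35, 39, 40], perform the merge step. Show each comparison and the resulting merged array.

Merging process:

Compare 11 vs 14: take 11 from left. Merged: [11]
Compare 28 vs 14: take 14 from right. Merged: [11, 14]
Compare 28 vs 18: take 18 from right. Merged: [11, 14, 18]
Compare 28 vs 21: take 21 from right. Merged: [11, 14, 18, 21]
Compare 28 vs 35: take 28 from left. Merged: [11, 14, 18, 21, 28]
Compare 34 vs 35: take 34 from left. Merged: [11, 14, 18, 21, 28, 34]
Compare 36 vs 35: take 35 from right. Merged: [11, 14, 18, 21, 28, 34, 35]
Compare 36 vs 39: take 36 from left. Merged: [11, 14, 18, 21, 28, 34, 35, 36]
Compare 37 vs 39: take 37 from left. Merged: [11, 14, 18, 21, 28, 34, 35, 36, 37]
Append remaining from right: [39, 40]. Merged: [11, 14, 18, 21, 28, 34, 35, 36, 37, 39, 40]

Final merged array: [11, 14, 18, 21, 28, 34, 35, 36, 37, 39, 40]
Total comparisons: 9

The merged array is [11, 14, 18, 21, 28, 34, 35, 36, 37, 39, 40], requiring 9 comparisons. The merge step runs in O(n) time where n is the total number of elements.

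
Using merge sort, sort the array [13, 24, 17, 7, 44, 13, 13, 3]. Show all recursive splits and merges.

Merge sort trace:

Split: [13, 24, 17, 7, 44, 13, 13, 3] -> [13, 24, 17, 7] and [44, 13, 13, 3]
  Split: [13, 24, 17, 7] -> [13, 24] and [17, 7]
    Split: [13, 24] -> [13] and [24]
    Merge: [13] + [24] -> [13, 24]
    Split: [17, 7] -> [17] and [7]
    Merge: [17] + [7] -> [7, 17]
  Merge: [13, 24] + [7, 17] -> [7, 13, 17, 24]
  Split: [44, 13, 13, 3] -> [44, 13] and [13, 3]
    Split: [44, 13] -> [44] and [13]
    Merge: [44] + [13] -> [13, 44]
    Split: [13, 3] -> [13] and [3]
    Merge: [13] + [3] -> [3, 13]
  Merge: [13, 44] + [3, 13] -> [3, 13, 13, 44]
Merge: [7, 13, 17, 24] + [3, 13, 13, 44] -> [3, 7, 13, 13, 13, 17, 24, 44]

Final sorted array: [3, 7, 13, 13, 13, 17, 24, 44]

The merge sort proceeds by recursively splitting the array and merging sorted halves.
After all merges, the sorted array is [3, 7, 13, 13, 13, 17, 24, 44].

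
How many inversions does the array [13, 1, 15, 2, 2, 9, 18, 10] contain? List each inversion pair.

Finding inversions in [13, 1, 15, 2, 2, 9, 18, 10]:

(0, 1): arr[0]=13 > arr[1]=1
(0, 3): arr[0]=13 > arr[3]=2
(0, 4): arr[0]=13 > arr[4]=2
(0, 5): arr[0]=13 > arr[5]=9
(0, 7): arr[0]=13 > arr[7]=10
(2, 3): arr[2]=15 > arr[3]=2
(2, 4): arr[2]=15 > arr[4]=2
(2, 5): arr[2]=15 > arr[5]=9
(2, 7): arr[2]=15 > arr[7]=10
(6, 7): arr[6]=18 > arr[7]=10

Total inversions: 10

The array has 10 inversion(s): (0,1), (0,3), (0,4), (0,5), (0,7), (2,3), (2,4), (2,5), (2,7), (6,7). Each pair (i,j) satisfies i < j and arr[i] > arr[j].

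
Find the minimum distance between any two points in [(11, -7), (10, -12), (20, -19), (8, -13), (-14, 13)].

Computing all pairwise distances among 5 points:

d((11, -7), (10, -12)) = 5.099
d((11, -7), (20, -19)) = 15.0
d((11, -7), (8, -13)) = 6.7082
d((11, -7), (-14, 13)) = 32.0156
d((10, -12), (20, -19)) = 12.2066
d((10, -12), (8, -13)) = 2.2361 <-- minimum
d((10, -12), (-14, 13)) = 34.6554
d((20, -19), (8, -13)) = 13.4164
d((20, -19), (-14, 13)) = 46.6905
d((8, -13), (-14, 13)) = 34.0588

Closest pair: (10, -12) and (8, -13) with distance 2.2361

The closest pair is (10, -12) and (8, -13) with Euclidean distance 2.2361. For 5 points, brute-force pairwise comparison is shown above. For large n, the divide-and-conquer algorithm (sort by x, recurse on halves, check the dividing strip) achieves O(n log n).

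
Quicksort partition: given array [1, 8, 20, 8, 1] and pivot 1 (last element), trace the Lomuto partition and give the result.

Lomuto partition with pivot = 1:

Initial array: [1, 8, 20, 8, 1]

arr[0]=1 <= 1: swap with position 0, array becomes [1, 8, 20, 8, 1]
arr[1]=8 > 1: no swap
arr[2]=20 > 1: no swap
arr[3]=8 > 1: no swap

Place pivot at position 1: [1, 1, 20, 8, 8]
Pivot position: 1

After partitioning with pivot 1, the array becomes [1, 1, 20, 8, 8]. The pivot is placed at index 1. All elements to the left of the pivot are <= 1, and all elements to the right are > 1.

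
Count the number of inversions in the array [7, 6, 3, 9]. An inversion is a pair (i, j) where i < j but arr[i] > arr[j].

Finding inversions in [7, 6, 3, 9]:

(0, 1): arr[0]=7 > arr[1]=6
(0, 2): arr[0]=7 > arr[2]=3
(1, 2): arr[1]=6 > arr[2]=3

Total inversions: 3

The array has 3 inversion(s): (0,1), (0,2), (1,2). Each pair (i,j) satisfies i < j and arr[i] > arr[j].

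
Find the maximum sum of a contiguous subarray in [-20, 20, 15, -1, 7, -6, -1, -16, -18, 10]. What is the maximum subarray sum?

Using Kadane's algorithm on [-20, 20, 15, -1, 7, -6, -1, -16, -18, 10]:

Scanning through the array:
Position 1 (value 20): max_ending_here = 20, max_so_far = 20
Position 2 (value 15): max_ending_here = 35, max_so_far = 35
Position 3 (value -1): max_ending_here = 34, max_so_far = 35
Position 4 (value 7): max_ending_here = 41, max_so_far = 41
Position 5 (value -6): max_ending_here = 35, max_so_far = 41
Position 6 (value -1): max_ending_here = 34, max_so_far = 41
Position 7 (value -16): max_ending_here = 18, max_so_far = 41
Position 8 (value -18): max_ending_here = 0, max_so_far = 41
Position 9 (value 10): max_ending_here = 10, max_so_far = 41

Maximum subarray: [20, 15, -1, 7]
Maximum sum: 41

The maximum subarray is [20, 15, -1, 7] with sum 41. This subarray runs from index 1 to index 4.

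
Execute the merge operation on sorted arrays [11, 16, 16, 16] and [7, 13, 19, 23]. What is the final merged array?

Merging process:

Compare 11 vs 7: take 7 from right. Merged: [7]
Compare 11 vs 13: take 11 from left. Merged: [7, 11]
Compare 16 vs 13: take 13 from right. Merged: [7, 11, 13]
Compare 16 vs 19: take 16 from left. Merged: [7, 11, 13, 16]
Compare 16 vs 19: take 16 from left. Merged: [7, 11, 13, 16, 16]
Compare 16 vs 19: take 16 from left. Merged: [7, 11, 13, 16, 16, 16]
Append remaining from right: [19, 23]. Merged: [7, 11, 13, 16, 16, 16, 19, 23]

Final merged array: [7, 11, 13, 16, 16, 16, 19, 23]
Total comparisons: 6

The merged array is [7, 11, 13, 16, 16, 16, 19, 23], requiring 6 comparisons. The merge step runs in O(n) time where n is the total number of elements.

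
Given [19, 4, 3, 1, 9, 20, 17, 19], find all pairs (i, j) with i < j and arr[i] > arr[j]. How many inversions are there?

Finding inversions in [19, 4, 3, 1, 9, 20, 17, 19]:

(0, 1): arr[0]=19 > arr[1]=4
(0, 2): arr[0]=19 > arr[2]=3
(0, 3): arr[0]=19 > arr[3]=1
(0, 4): arr[0]=19 > arr[4]=9
(0, 6): arr[0]=19 > arr[6]=17
(1, 2): arr[1]=4 > arr[2]=3
(1, 3): arr[1]=4 > arr[3]=1
(2, 3): arr[2]=3 > arr[3]=1
(5, 6): arr[5]=20 > arr[6]=17
(5, 7): arr[5]=20 > arr[7]=19

Total inversions: 10

The array has 10 inversion(s): (0,1), (0,2), (0,3), (0,4), (0,6), (1,2), (1,3), (2,3), (5,6), (5,7). Each pair (i,j) satisfies i < j and arr[i] > arr[j].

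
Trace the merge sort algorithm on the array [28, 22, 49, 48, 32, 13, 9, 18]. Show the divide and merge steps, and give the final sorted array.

Merge sort trace:

Split: [28, 22, 49, 48, 32, 13, 9, 18] -> [28, 22, 49, 48] and [32, 13, 9, 18]
  Split: [28, 22, 49, 48] -> [28, 22] and [49, 48]
    Split: [28, 22] -> [28] and [22]
    Merge: [28] + [22] -> [22, 28]
    Split: [49, 48] -> [49] and [48]
    Merge: [49] + [48] -> [48, 49]
  Merge: [22, 28] + [48, 49] -> [22, 28, 48, 49]
  Split: [32, 13, 9, 18] -> [32, 13] and [9, 18]
    Split: [32, 13] -> [32] and [13]
    Merge: [32] + [13] -> [13, 32]
    Split: [9, 18] -> [9] and [18]
    Merge: [9] + [18] -> [9, 18]
  Merge: [13, 32] + [9, 18] -> [9, 13, 18, 32]
Merge: [22, 28, 48, 49] + [9, 13, 18, 32] -> [9, 13, 18, 22, 28, 32, 48, 49]

Final sorted array: [9, 13, 18, 22, 28, 32, 48, 49]

The merge sort proceeds by recursively splitting the array and merging sorted halves.
After all merges, the sorted array is [9, 13, 18, 22, 28, 32, 48, 49].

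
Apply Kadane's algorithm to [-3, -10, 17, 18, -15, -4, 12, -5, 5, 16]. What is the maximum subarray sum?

Using Kadane's algorithm on [-3, -10, 17, 18, -15, -4, 12, -5, 5, 16]:

Scanning through the array:
Position 1 (value -10): max_ending_here = -10, max_so_far = -3
Position 2 (value 17): max_ending_here = 17, max_so_far = 17
Position 3 (value 18): max_ending_here = 35, max_so_far = 35
Position 4 (value -15): max_ending_here = 20, max_so_far = 35
Position 5 (value -4): max_ending_here = 16, max_so_far = 35
Position 6 (value 12): max_ending_here = 28, max_so_far = 35
Position 7 (value -5): max_ending_here = 23, max_so_far = 35
Position 8 (value 5): max_ending_here = 28, max_so_far = 35
Position 9 (value 16): max_ending_here = 44, max_so_far = 44

Maximum subarray: [17, 18, -15, -4, 12, -5, 5, 16]
Maximum sum: 44

The maximum subarray is [17, 18, -15, -4, 12, -5, 5, 16] with sum 44. This subarray runs from index 2 to index 9.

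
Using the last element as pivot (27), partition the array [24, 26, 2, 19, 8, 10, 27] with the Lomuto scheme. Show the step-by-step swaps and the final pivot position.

Lomuto partition with pivot = 27:

Initial array: [24, 26, 2, 19, 8, 10, 27]

arr[0]=24 <= 27: swap with position 0, array becomes [24, 26, 2, 19, 8, 10, 27]
arr[1]=26 <= 27: swap with position 1, array becomes [24, 26, 2, 19, 8, 10, 27]
arr[2]=2 <= 27: swap with position 2, array becomes [24, 26, 2, 19, 8, 10, 27]
arr[3]=19 <= 27: swap with position 3, array becomes [24, 26, 2, 19, 8, 10, 27]
arr[4]=8 <= 27: swap with position 4, array becomes [24, 26, 2, 19, 8, 10, 27]
arr[5]=10 <= 27: swap with position 5, array becomes [24, 26, 2, 19, 8, 10, 27]

Place pivot at position 6: [24, 26, 2, 19, 8, 10, 27]
Pivot position: 6

After partitioning with pivot 27, the array becomes [24, 26, 2, 19, 8, 10, 27]. The pivot is placed at index 6. All elements to the left of the pivot are <= 27, and all elements to the right are > 27.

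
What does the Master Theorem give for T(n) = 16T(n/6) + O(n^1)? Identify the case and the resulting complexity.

Master Theorem for T(n) = 16T(n/6) + O(n^1):

a = 16, b = 6, c = 1
log_b(a) = log_6(16) = 1.5474

Case 1: c = 1 < log_6(16) = 1.5474
T(n) = O(n^(log_6 16))

For T(n) = 16T(n/6) + O(n^1): log_6(16) = 1.5474. This is Case 1 of the Master Theorem (c < log_b(a), work dominated by leaves), giving O(n^(log_6 16)).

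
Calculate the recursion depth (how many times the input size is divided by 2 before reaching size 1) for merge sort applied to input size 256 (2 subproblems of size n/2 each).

For divide and conquer with division factor 2:

Problem sizes at each level:
Level 0: 256
Level 1: 128
Level 2: 64
Level 3: 32
Level 4: 16
Level 5: 8
Level 6: 4
Level 7: 2
Level 8: 1

The root is level 0 and the size-1 base case is level 8 (the tree spans levels 0 through 8, i.e. 9 levels counting the root), so the depth is the number of divisions: log_2(256) = 8

The recursion tree depth is log_2(256) = 8. At each level, the problem size is divided by 2, so it takes 8 divisions to reduce to a base case of size 1. The algorithm makes 2 recursive calls at each level.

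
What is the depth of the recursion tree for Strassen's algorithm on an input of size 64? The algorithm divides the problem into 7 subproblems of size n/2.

For divide and conquer with division factor 2:

Problem sizes at each level:
Level 0: 64
Level 1: 32
Level 2: 16
Level 3: 8
Level 4: 4
Level 5: 2
Level 6: 1

The root is level 0 and the size-1 base case is level 6 (the tree spans levels 0 through 6, i.e. 7 levels counting the root), so the depth is the number of divisions: log_2(64) = 6

The recursion tree depth is log_2(64) = 6. At each level, the problem size is divided by 2, so it takes 6 divisions to reduce to a base case of size 1. The algorithm makes 7 recursive calls at each level.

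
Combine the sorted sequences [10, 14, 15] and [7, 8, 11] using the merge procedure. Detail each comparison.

Merging process:

Compare 10 vs 7: take 7 from right. Merged: [7]
Compare 10 vs 8: take 8 from right. Merged: [7, 8]
Compare 10 vs 11: take 10 from left. Merged: [7, 8, 10]
Compare 14 vs 11: take 11 from right. Merged: [7, 8, 10, 11]
Append remaining from left: [14, 15]. Merged: [7, 8, 10, 11, 14, 15]

Final merged array: [7, 8, 10, 11, 14, 15]
Total comparisons: 4

The merged array is [7, 8, 10, 11, 14, 15], requiring 4 comparisons. The merge step runs in O(n) time where n is the total number of elements.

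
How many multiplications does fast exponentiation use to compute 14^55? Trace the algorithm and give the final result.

Computing 14^55 by squaring (build up from 14^1; each line after the first costs one multiplication):

14^1 = 14
14^2 = (14^1)^2 = 14^2 = 196
14^3 = 14 * 14^2 = 14 * 196 = 2744
14^6 = (14^3)^2 = 2744^2 = 7529536
14^12 = (14^6)^2 = 7529536^2 = 56693912375296
14^13 = 14 * 14^12 = 14 * 56693912375296 = 793714773254144
14^26 = (14^13)^2 = 793714773254144^2 = 629983141281877223603213172736
14^27 = 14 * 14^26 = 14 * 629983141281877223603213172736 = 8819763977946281130444984418304
14^54 = (14^27)^2 = 8819763977946281130444984418304^2 = 77788236626678808982722471083604074886584214739573349250236416
14^55 = 14 * 14^54 = 14 * 77788236626678808982722471083604074886584214739573349250236416 = 1089035312773503325758114595170457048412179006354026889503309824

Result: 1089035312773503325758114595170457048412179006354026889503309824
Multiplications needed: 9 (9 lines after 14^1)

14^55 = 1089035312773503325758114595170457048412179006354026889503309824. Using exponentiation by squaring, this requires 9 multiplications. The key idea: if the exponent is even, square the half-power; if odd, multiply by the base once.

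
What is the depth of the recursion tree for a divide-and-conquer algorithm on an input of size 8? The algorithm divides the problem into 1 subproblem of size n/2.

For divide and conquer with division factor 2:

Problem sizes at each level:
Level 0: 8
Level 1: 4
Level 2: 2
Level 3: 1

The root is level 0 and the size-1 base case is level 3 (the tree spans levels 0 through 3, i.e. 4 levels counting the root), so the depth is the number of divisions: log_2(8) = 3

The recursion tree depth is log_2(8) = 3. At each level, the problem size is divided by 2, so it takes 3 divisions to reduce to a base case of size 1. The algorithm makes 1 recursive call at each level.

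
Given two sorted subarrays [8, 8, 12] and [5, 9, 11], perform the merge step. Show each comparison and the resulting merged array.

Merging process:

Compare 8 vs 5: take 5 from right. Merged: [5]
Compare 8 vs 9: take 8 from left. Merged: [5, 8]
Compare 8 vs 9: take 8 from left. Merged: [5, 8, 8]
Compare 12 vs 9: take 9 from right. Merged: [5, 8, 8, 9]
Compare 12 vs 11: take 11 from right. Merged: [5, 8, 8, 9, 11]
Append remaining from left: [12]. Merged: [5, 8, 8, 9, 11, 12]

Final merged array: [5, 8, 8, 9, 11, 12]
Total comparisons: 5

The merged array is [5, 8, 8, 9, 11, 12], requiring 5 comparisons. The merge step runs in O(n) time where n is the total number of elements.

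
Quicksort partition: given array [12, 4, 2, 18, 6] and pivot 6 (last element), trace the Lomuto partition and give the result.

Lomuto partition with pivot = 6:

Initial array: [12, 4, 2, 18, 6]

arr[0]=12 > 6: no swap
arr[1]=4 <= 6: swap with position 0, array becomes [4, 12, 2, 18, 6]
arr[2]=2 <= 6: swap with position 1, array becomes [4, 2, 12, 18, 6]
arr[3]=18 > 6: no swap

Place pivot at position 2: [4, 2, 6, 18, 12]
Pivot position: 2

After partitioning with pivot 6, the array becomes [4, 2, 6, 18, 12]. The pivot is placed at index 2. All elements to the left of the pivot are <= 6, and all elements to the right are > 6.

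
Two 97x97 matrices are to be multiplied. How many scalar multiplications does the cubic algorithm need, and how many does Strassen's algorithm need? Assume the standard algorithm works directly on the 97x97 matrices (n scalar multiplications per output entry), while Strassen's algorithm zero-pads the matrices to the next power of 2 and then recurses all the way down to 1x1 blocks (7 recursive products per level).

Matrix multiplication for 97x97 matrices:

Strassen's algorithm requires power-of-2 dimensions. Pad 97x97 to 128x128 (next power of 2).

Standard algorithm: 97^3 = 912673 multiplications
Strassen's algorithm: 7^(log2(128)) = 7^7 = 823543 multiplications
Savings: 912673 - 823543 = 89130 multiplications

Standard: 912673 multiplications (97^3). Strassen: 823543 multiplications (7^7, after padding to 128x128). Strassen reduces 8 recursive multiplications to 7 at each level.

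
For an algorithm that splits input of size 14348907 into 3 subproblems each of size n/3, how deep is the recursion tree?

For divide and conquer with division factor 3:

Problem sizes at each level:
Level 0: 14348907
Level 1: 4782969
Level 2: 1594323
Level 3: 531441
Level 4: 177147
Level 5: 59049
Level 6: 19683
Level 7: 6561
Level 8: 2187
Level 9: 729
Level 10: 243
Level 11: 81
Level 12: 27
Level 13: 9
Level 14: 3
Level 15: 1

The root is level 0 and the size-1 base case is level 15 (the tree spans levels 0 through 15, i.e. 16 levels counting the root), so the depth is the number of divisions: log_3(14348907) = 15

The recursion tree depth is log_3(14348907) = 15. At each level, the problem size is divided by 3, so it takes 15 divisions to reduce to a base case of size 1. The algorithm makes 3 recursive calls at each level.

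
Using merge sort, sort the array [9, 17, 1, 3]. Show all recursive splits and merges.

Merge sort trace:

Split: [9, 17, 1, 3] -> [9, 17] and [1, 3]
  Split: [9, 17] -> [9] and [17]
  Merge: [9] + [17] -> [9, 17]
  Split: [1, 3] -> [1] and [3]
  Merge: [1] + [3] -> [1, 3]
Merge: [9, 17] + [1, 3] -> [1, 3, 9, 17]

Final sorted array: [1, 3, 9, 17]

The merge sort proceeds by recursively splitting the array and merging sorted halves.
After all merges, the sorted array is [1, 3, 9, 17].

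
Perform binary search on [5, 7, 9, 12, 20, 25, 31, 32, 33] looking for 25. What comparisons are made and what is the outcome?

Binary search for 25 in [5, 7, 9, 12, 20, 25, 31, 32, 33]:

lo=0, hi=8, mid=4, arr[mid]=20 -> 20 < 25, search right half
lo=5, hi=8, mid=6, arr[mid]=31 -> 31 > 25, search left half
lo=5, hi=5, mid=5, arr[mid]=25 -> Found target at index 5!

Binary search finds 25 at index 5 after 3 comparisons. The search repeatedly halves the search space by comparing with the middle element.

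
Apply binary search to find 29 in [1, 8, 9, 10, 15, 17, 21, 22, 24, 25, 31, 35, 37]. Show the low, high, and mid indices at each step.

Binary search for 29 in [1, 8, 9, 10, 15, 17, 21, 22, 24, 25, 31, 35, 37]:

lo=0, hi=12, mid=6, arr[mid]=21 -> 21 < 29, search right half
lo=7, hi=12, mid=9, arr[mid]=25 -> 25 < 29, search right half
lo=10, hi=12, mid=11, arr[mid]=35 -> 35 > 29, search left half
lo=10, hi=10, mid=10, arr[mid]=31 -> 31 > 29, search left half
lo=10 > hi=9, target 29 not found

Binary search determines that 29 is not in the array after 4 comparisons. The search space was exhausted without finding the target.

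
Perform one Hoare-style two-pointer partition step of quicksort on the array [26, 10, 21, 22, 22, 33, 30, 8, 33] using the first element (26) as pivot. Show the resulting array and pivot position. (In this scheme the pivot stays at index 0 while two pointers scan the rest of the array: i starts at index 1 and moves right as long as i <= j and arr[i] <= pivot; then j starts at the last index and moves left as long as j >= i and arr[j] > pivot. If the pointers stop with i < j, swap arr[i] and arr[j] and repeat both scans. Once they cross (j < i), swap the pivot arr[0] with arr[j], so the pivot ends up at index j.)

Hoare-style two-pointer partition with pivot = 26:

Initial array: [26, 10, 21, 22, 22, 33, 30, 8, 33]

Pointers start at i = 1, j = 8.
i stops at index 5 (arr[5]=33 > 26), j stops at index 7 (arr[7]=8 <= 26): swap arr[5] and arr[7], array becomes [26, 10, 21, 22, 22, 8, 30, 33, 33]
i ends at 6, j ends at 5: the pointers have crossed (j < i), so scanning stops.

Swap pivot arr[0] with arr[5] to place pivot at position 5: [8, 10, 21, 22, 22, 26, 30, 33, 33]
Pivot position: 5

After partitioning with pivot 26, the array becomes [8, 10, 21, 22, 22, 26, 30, 33, 33]. The pivot is placed at index 5. All elements to the left of the pivot are <= 26, and all elements to the right are > 26.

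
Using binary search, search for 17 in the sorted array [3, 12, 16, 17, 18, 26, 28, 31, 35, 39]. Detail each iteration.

Binary search for 17 in [3, 12, 16, 17, 18, 26, 28, 31, 35, 39]:

lo=0, hi=9, mid=4, arr[mid]=18 -> 18 > 17, search left half
lo=0, hi=3, mid=1, arr[mid]=12 -> 12 < 17, search right half
lo=2, hi=3, mid=2, arr[mid]=16 -> 16 < 17, search right half
lo=3, hi=3, mid=3, arr[mid]=17 -> Found target at index 3!

Binary search finds 17 at index 3 after 4 comparisons. The search repeatedly halves the search space by comparing with the middle element.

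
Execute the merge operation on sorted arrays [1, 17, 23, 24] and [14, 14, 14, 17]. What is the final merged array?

Merging process:

Compare 1 vs 14: take 1 from left. Merged: [1]
Compare 17 vs 14: take 14 from right. Merged: [1, 14]
Compare 17 vs 14: take 14 from right. Merged: [1, 14, 14]
Compare 17 vs 14: take 14 from right. Merged: [1, 14, 14, 14]
Compare 17 vs 17: take 17 from left. Merged: [1, 14, 14, 14, 17]
Compare 23 vs 17: take 17 from right. Merged: [1, 14, 14, 14, 17, 17]
Append remaining from left: [23, 24]. Merged: [1, 14, 14, 14, 17, 17, 23, 24]

Final merged array: [1, 14, 14, 14, 17, 17, 23, 24]
Total comparisons: 6

The merged array is [1, 14, 14, 14, 17, 17, 23, 24], requiring 6 comparisons. The merge step runs in O(n) time where n is the total number of elements.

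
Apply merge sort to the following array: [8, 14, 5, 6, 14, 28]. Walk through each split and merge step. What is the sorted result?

Merge sort trace:

Split: [8, 14, 5, 6, 14, 28] -> [8, 14, 5] and [6, 14, 28]
  Split: [8, 14, 5] -> [8] and [14, 5]
    Split: [14, 5] -> [14] and [5]
    Merge: [14] + [5] -> [5, 14]
  Merge: [8] + [5, 14] -> [5, 8, 14]
  Split: [6, 14, 28] -> [6] and [14, 28]
    Split: [14, 28] -> [14] and [28]
    Merge: [14] + [28] -> [14, 28]
  Merge: [6] + [14, 28] -> [6, 14, 28]
Merge: [5, 8, 14] + [6, 14, 28] -> [5, 6, 8, 14, 14, 28]

Final sorted array: [5, 6, 8, 14, 14, 28]

The merge sort proceeds by recursively splitting the array and merging sorted halves.
After all merges, the sorted array is [5, 6, 8, 14, 14, 28].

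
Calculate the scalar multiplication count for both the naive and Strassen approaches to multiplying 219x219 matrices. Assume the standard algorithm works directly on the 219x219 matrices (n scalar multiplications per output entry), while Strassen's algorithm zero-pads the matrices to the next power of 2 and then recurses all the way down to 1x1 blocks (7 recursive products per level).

Matrix multiplication for 219x219 matrices:

Strassen's algorithm requires power-of-2 dimensions. Pad 219x219 to 256x256 (next power of 2).

Standard algorithm: 219^3 = 10503459 multiplications
Strassen's algorithm: 7^(log2(256)) = 7^8 = 5764801 multiplications
Savings: 10503459 - 5764801 = 4738658 multiplications

Standard: 10503459 multiplications (219^3). Strassen: 5764801 multiplications (7^8, after padding to 256x256). Strassen reduces 8 recursive multiplications to 7 at each level.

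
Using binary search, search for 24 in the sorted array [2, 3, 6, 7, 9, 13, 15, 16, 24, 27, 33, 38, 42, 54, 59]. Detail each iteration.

Binary search for 24 in [2, 3, 6, 7, 9, 13, 15, 16, 24, 27, 33, 38, 42, 54, 59]:

lo=0, hi=14, mid=7, arr[mid]=16 -> 16 < 24, search right half
lo=8, hi=14, mid=11, arr[mid]=38 -> 38 > 24, search left half
lo=8, hi=10, mid=9, arr[mid]=27 -> 27 > 24, search left half
lo=8, hi=8, mid=8, arr[mid]=24 -> Found target at index 8!

Binary search finds 24 at index 8 after 4 comparisons. The search repeatedly halves the search space by comparing with the middle element.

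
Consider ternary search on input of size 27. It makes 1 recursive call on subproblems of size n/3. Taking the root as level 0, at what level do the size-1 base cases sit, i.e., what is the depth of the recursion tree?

For divide and conquer with division factor 3:

Problem sizes at each level:
Level 0: 27
Level 1: 9
Level 2: 3
Level 3: 1

The root is level 0 and the size-1 base case is level 3 (the tree spans levels 0 through 3, i.e. 4 levels counting the root), so the depth is the number of divisions: log_3(27) = 3

The recursion tree depth is log_3(27) = 3. At each level, the problem size is divided by 3, so it takes 3 divisions to reduce to a base case of size 1. The algorithm makes 1 recursive call at each level.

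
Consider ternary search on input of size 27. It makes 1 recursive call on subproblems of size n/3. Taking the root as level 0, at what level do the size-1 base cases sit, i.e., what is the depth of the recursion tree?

For divide and conquer with division factor 3:

Problem sizes at each level:
Level 0: 27
Level 1: 9
Level 2: 3
Level 3: 1

The root is level 0 and the size-1 base case is level 3 (the tree spans levels 0 through 3, i.e. 4 levels counting the root), so the depth is the number of divisions: log_3(27) = 3

The recursion tree depth is log_3(27) = 3. At each level, the problem size is divided by 3, so it takes 3 divisions to reduce to a base case of size 1. The algorithm makes 1 recursive call at each level.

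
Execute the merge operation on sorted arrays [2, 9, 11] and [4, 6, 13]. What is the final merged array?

Merging process:

Compare 2 vs 4: take 2 from left. Merged: [2]
Compare 9 vs 4: take 4 from right. Merged: [2, 4]
Compare 9 vs 6: take 6 from right. Merged: [2, 4, 6]
Compare 9 vs 13: take 9 from left. Merged: [2, 4, 6, 9]
Compare 11 vs 13: take 11 from left. Merged: [2, 4, 6, 9, 11]
Append remaining from right: [13]. Merged: [2, 4, 6, 9, 11, 13]

Final merged array: [2, 4, 6, 9, 11, 13]
Total comparisons: 5

The merged array is [2, 4, 6, 9, 11, 13], requiring 5 comparisons. The merge step runs in O(n) time where n is the total number of elements.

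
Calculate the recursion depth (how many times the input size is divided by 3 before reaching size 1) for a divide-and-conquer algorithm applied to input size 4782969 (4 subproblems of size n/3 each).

For divide and conquer with division factor 3:

Problem sizes at each level:
Level 0: 4782969
Level 1: 1594323
Level 2: 531441
Level 3: 177147
Level 4: 59049
Level 5: 19683
Level 6: 6561
Level 7: 2187
Level 8: 729
Level 9: 243
Level 10: 81
Level 11: 27
Level 12: 9
Level 13: 3
Level 14: 1

The root is level 0 and the size-1 base case is level 14 (the tree spans levels 0 through 14, i.e. 15 levels counting the root), so the depth is the number of divisions: log_3(4782969) = 14

The recursion tree depth is log_3(4782969) = 14. At each level, the problem size is divided by 3, so it takes 14 divisions to reduce to a base case of size 1. The algorithm makes 4 recursive calls at each level.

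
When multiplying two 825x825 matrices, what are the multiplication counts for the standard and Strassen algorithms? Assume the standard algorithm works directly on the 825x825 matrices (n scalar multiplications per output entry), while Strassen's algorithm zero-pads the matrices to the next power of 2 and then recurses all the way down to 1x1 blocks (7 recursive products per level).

Matrix multiplication for 825x825 matrices:

Strassen's algorithm requires power-of-2 dimensions. Pad 825x825 to 1024x1024 (next power of 2).

Standard algorithm: 825^3 = 561515625 multiplications
Strassen's algorithm: 7^(log2(1024)) = 7^10 = 282475249 multiplications
Savings: 561515625 - 282475249 = 279040376 multiplications

Standard: 561515625 multiplications (825^3). Strassen: 282475249 multiplications (7^10, after padding to 1024x1024). Strassen reduces 8 recursive multiplications to 7 at each level.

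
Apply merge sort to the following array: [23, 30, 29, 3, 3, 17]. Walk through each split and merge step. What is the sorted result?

Merge sort trace:

Split: [23, 30, 29, 3, 3, 17] -> [23, 30, 29] and [3, 3, 17]
  Split: [23, 30, 29] -> [23] and [30, 29]
    Split: [30, 29] -> [30] and [29]
    Merge: [30] + [29] -> [29, 30]
  Merge: [23] + [29, 30] -> [23, 29, 30]
  Split: [3, 3, 17] -> [3] and [3, 17]
    Split: [3, 17] -> [3] and [17]
    Merge: [3] + [17] -> [3, 17]
  Merge: [3] + [3, 17] -> [3, 3, 17]
Merge: [23, 29, 30] + [3, 3, 17] -> [3, 3, 17, 23, 29, 30]

Final sorted array: [3, 3, 17, 23, 29, 30]

The merge sort proceeds by recursively splitting the array and merging sorted halves.
After all merges, the sorted array is [3, 3, 17, 23, 29, 30].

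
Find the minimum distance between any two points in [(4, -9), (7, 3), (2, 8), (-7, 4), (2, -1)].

Computing all pairwise distances among 5 points:

d((4, -9), (7, 3)) = 12.3693
d((4, -9), (2, 8)) = 17.1172
d((4, -9), (-7, 4)) = 17.0294
d((4, -9), (2, -1)) = 8.2462
d((7, 3), (2, 8)) = 7.0711
d((7, 3), (-7, 4)) = 14.0357
d((7, 3), (2, -1)) = 6.4031 <-- minimum
d((2, 8), (-7, 4)) = 9.8489
d((2, 8), (2, -1)) = 9.0
d((-7, 4), (2, -1)) = 10.2956

Closest pair: (7, 3) and (2, -1) with distance 6.4031

The closest pair is (7, 3) and (2, -1) with Euclidean distance 6.4031. For 5 points, brute-force pairwise comparison is shown above. For large n, the divide-and-conquer algorithm (sort by x, recurse on halves, check the dividing strip) achieves O(n log n).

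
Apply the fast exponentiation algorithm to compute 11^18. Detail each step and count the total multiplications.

Computing 11^18 by squaring (build up from 11^1; each line after the first costs one multiplication):

11^1 = 11
11^2 = (11^1)^2 = 11^2 = 121
11^4 = (11^2)^2 = 121^2 = 14641
11^8 = (11^4)^2 = 14641^2 = 214358881
11^9 = 11 * 11^8 = 11 * 214358881 = 2357947691
11^18 = (11^9)^2 = 2357947691^2 = 5559917313492231481

Result: 5559917313492231481
Multiplications needed: 5 (5 lines after 11^1)

11^18 = 5559917313492231481. Using exponentiation by squaring, this requires 5 multiplications. The key idea: if the exponent is even, square the half-power; if odd, multiply by the base once.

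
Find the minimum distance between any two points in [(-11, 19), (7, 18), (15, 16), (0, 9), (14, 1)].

Computing all pairwise distances among 5 points:

d((-11, 19), (7, 18)) = 18.0278
d((-11, 19), (15, 16)) = 26.1725
d((-11, 19), (0, 9)) = 14.8661
d((-11, 19), (14, 1)) = 30.8058
d((7, 18), (15, 16)) = 8.2462 <-- minimum
d((7, 18), (0, 9)) = 11.4018
d((7, 18), (14, 1)) = 18.3848
d((15, 16), (0, 9)) = 16.5529
d((15, 16), (14, 1)) = 15.0333
d((0, 9), (14, 1)) = 16.1245

Closest pair: (7, 18) and (15, 16) with distance 8.2462

The closest pair is (7, 18) and (15, 16) with Euclidean distance 8.2462. For 5 points, brute-force pairwise comparison is shown above. For large n, the divide-and-conquer algorithm (sort by x, recurse on halves, check the dividing strip) achieves O(n log n).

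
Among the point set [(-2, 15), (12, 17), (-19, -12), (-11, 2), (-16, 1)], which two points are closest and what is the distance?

Computing all pairwise distances among 5 points:

d((-2, 15), (12, 17)) = 14.1421
d((-2, 15), (-19, -12)) = 31.9061
d((-2, 15), (-11, 2)) = 15.8114
d((-2, 15), (-16, 1)) = 19.799
d((12, 17), (-19, -12)) = 42.45
d((12, 17), (-11, 2)) = 27.4591
d((12, 17), (-16, 1)) = 32.249
d((-19, -12), (-11, 2)) = 16.1245
d((-19, -12), (-16, 1)) = 13.3417
d((-11, 2), (-16, 1)) = 5.099 <-- minimum

Closest pair: (-11, 2) and (-16, 1) with distance 5.099

The closest pair is (-11, 2) and (-16, 1) with Euclidean distance 5.099. For 5 points, brute-force pairwise comparison is shown above. For large n, the divide-and-conquer algorithm (sort by x, recurse on halves, check the dividing strip) achieves O(n log n).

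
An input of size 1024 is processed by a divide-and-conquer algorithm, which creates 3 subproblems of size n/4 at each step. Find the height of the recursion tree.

For divide and conquer with division factor 4:

Problem sizes at each level:
Level 0: 1024
Level 1: 256
Level 2: 64
Level 3: 16
Level 4: 4
Level 5: 1

The root is level 0 and the size-1 base case is level 5 (the tree spans levels 0 through 5, i.e. 6 levels counting the root), so the depth is the number of divisions: log_4(1024) = 5

The recursion tree depth is log_4(1024) = 5. At each level, the problem size is divided by 4, so it takes 5 divisions to reduce to a base case of size 1. The algorithm makes 3 recursive calls at each level.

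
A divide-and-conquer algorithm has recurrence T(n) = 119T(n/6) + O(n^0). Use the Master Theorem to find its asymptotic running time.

Master Theorem for T(n) = 119T(n/6) + O(n^0):

a = 119, b = 6, c = 0
log_b(a) = log_6(119) = 2.6673

Case 1: c = 0 < log_6(119) = 2.6673
T(n) = O(n^(log_6 119))

For T(n) = 119T(n/6) + O(n^0): log_6(119) = 2.6673. This is Case 1 of the Master Theorem (c < log_b(a), work dominated by leaves), giving O(n^(log_6 119)).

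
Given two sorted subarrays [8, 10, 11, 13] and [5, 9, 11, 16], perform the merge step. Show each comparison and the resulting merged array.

Merging process:

Compare 8 vs 5: take 5 from right. Merged: [5]
Compare 8 vs 9: take 8 from left. Merged: [5, 8]
Compare 10 vs 9: take 9 from right. Merged: [5, 8, 9]
Compare 10 vs 11: take 10 from left. Merged: [5, 8, 9, 10]
Compare 11 vs 11: take 11 from left. Merged: [5, 8, 9, 10, 11]
Compare 13 vs 11: take 11 from right. Merged: [5, 8, 9, 10, 11, 11]
Compare 13 vs 16: take 13 from left. Merged: [5, 8, 9, 10, 11, 11, 13]
Append remaining from right: [16]. Merged: [5, 8, 9, 10, 11, 11, 13, 16]

Final merged array: [5, 8, 9, 10, 11, 11, 13, 16]
Total comparisons: 7

The merged array is [5, 8, 9, 10, 11, 11, 13, 16], requiring 7 comparisons. The merge step runs in O(n) time where n is the total number of elements.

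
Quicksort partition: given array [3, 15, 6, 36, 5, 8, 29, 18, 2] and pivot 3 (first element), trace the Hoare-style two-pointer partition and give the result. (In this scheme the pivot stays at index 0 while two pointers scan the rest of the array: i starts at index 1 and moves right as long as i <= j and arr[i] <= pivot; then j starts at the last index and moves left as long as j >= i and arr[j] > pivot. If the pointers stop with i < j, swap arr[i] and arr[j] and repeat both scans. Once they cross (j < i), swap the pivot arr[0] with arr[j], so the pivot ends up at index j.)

Hoare-style two-pointer partition with pivot = 3:

Initial array: [3, 15, 6, 36, 5, 8, 29, 18, 2]

Pointers start at i = 1, j = 8.
i stops at index 1 (arr[1]=15 > 3), j stops at index 8 (arr[8]=2 <= 3): swap arr[1] and arr[8], array becomes [3, 2, 6, 36, 5, 8, 29, 18, 15]
i ends at 2, j ends at 1: the pointers have crossed (j < i), so scanning stops.

Swap pivot arr[0] with arr[1] to place pivot at position 1: [2, 3, 6, 36, 5, 8, 29, 18, 15]
Pivot position: 1

After partitioning with pivot 3, the array becomes [2, 3, 6, 36, 5, 8, 29, 18, 15]. The pivot is placed at index 1. All elements to the left of the pivot are <= 3, and all elements to the right are > 3.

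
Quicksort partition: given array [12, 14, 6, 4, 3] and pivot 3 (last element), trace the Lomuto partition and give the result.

Lomuto partition with pivot = 3:

Initial array: [12, 14, 6, 4, 3]

arr[0]=12 > 3: no swap
arr[1]=14 > 3: no swap
arr[2]=6 > 3: no swap
arr[3]=4 > 3: no swap

Place pivot at position 0: [3, 14, 6, 4, 12]
Pivot position: 0

After partitioning with pivot 3, the array becomes [3, 14, 6, 4, 12]. The pivot is placed at index 0. All elements to the left of the pivot are <= 3, and all elements to the right are > 3.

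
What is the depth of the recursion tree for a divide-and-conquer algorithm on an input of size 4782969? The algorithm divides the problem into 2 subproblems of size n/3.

For divide and conquer with division factor 3:

Problem sizes at each level:
Level 0: 4782969
Level 1: 1594323
Level 2: 531441
Level 3: 177147
Level 4: 59049
Level 5: 19683
Level 6: 6561
Level 7: 2187
Level 8: 729
Level 9: 243
Level 10: 81
Level 11: 27
Level 12: 9
Level 13: 3
Level 14: 1

The root is level 0 and the size-1 base case is level 14 (the tree spans levels 0 through 14, i.e. 15 levels counting the root), so the depth is the number of divisions: log_3(4782969) = 14

The recursion tree depth is log_3(4782969) = 14. At each level, the problem size is divided by 3, so it takes 14 divisions to reduce to a base case of size 1. The algorithm makes 2 recursive calls at each level.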